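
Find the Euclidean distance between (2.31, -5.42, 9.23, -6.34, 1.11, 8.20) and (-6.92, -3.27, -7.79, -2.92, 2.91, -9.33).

√(Σ(x_i - y_i)²) = √((2.31 - (-6.92))² + (-5.42 - (-3.27))² + (9.23 - (-7.79))² + (-6.34 - (-2.92))² + (1.11 - 2.91)² + (8.2 - (-9.33))²)
= √(9.23² + (-2.15)² + 17.02² + (-3.42)² + (-1.8)² + 17.53²) = √(85.1929 + 4.6225 + 289.6804 + 11.6964 + 3.24 + 307.3009) = √701.7331 ≈ 26.4902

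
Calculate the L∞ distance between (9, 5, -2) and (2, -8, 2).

max(|x_i - y_i|) = max(|9 - 2|, |5 - (-8)|, |-2 - 2|) = max(7, 13, 4) = 13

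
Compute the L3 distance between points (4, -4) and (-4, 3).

(Σ|x_i - y_i|^3)^(1/3) = (|4 - (-4)|^3 + |-4 - 3|^3)^(1/3)
= (8^3 + 7^3)^(1/3) = (512 + 343)^(1/3) = (855)^(1/3) ≈ 9.4912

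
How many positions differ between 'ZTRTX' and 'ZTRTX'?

Differing positions: none. Hamming distance = 0.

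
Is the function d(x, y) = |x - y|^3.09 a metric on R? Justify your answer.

No. d(x,y) = |x-y|^3.09 fails the triangle inequality since p = 3.09 > 1. Counterexample: x = -3, y = 1, z = 13. d(x,z) = |-3 - 13|^3.09 = 16^3.09 ≈ 5256.9125, but d(x,y) + d(y,z) = 4^3.09 + 12^3.09 ≈ 72.5046 + 2161.076 = 2233.5806. Since 5256.9125 > 2233.5806, the triangle inequality is violated.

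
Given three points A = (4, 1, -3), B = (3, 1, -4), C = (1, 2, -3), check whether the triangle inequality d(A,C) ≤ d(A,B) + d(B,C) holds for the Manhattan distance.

d(A,B) = 1 + 0 + 1 = 2, d(B,C) = 2 + 1 + 1 = 4, d(A,C) = 3 + 1 + 0 = 4.
d(A,C) = 4 ≤ 2 + 4 = 6. Triangle inequality is satisfied.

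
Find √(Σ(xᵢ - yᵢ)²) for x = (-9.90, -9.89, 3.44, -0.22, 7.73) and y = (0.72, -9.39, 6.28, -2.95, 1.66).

√(Σ(x_i - y_i)²) = √((-9.9 - 0.72)² + (-9.89 - (-9.39))² + (3.44 - 6.28)² + (-0.22 - (-2.95))² + (7.73 - 1.66)²)
= √((-10.62)² + (-0.5)² + (-2.84)² + 2.73² + 6.07²) = √(112.7844 + 0.25 + 8.0656 + 7.4529 + 36.8449) = √165.3978 ≈ 12.8607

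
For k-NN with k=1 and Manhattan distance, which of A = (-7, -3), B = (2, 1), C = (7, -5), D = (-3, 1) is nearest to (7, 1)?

Distances: d(A) = 18, d(B) = 5, d(C) = 6, d(D) = 10. Nearest: B = (2, 1) with distance 5.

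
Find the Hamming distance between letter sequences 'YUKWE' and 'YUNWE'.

Differing positions: 3. Hamming distance = 1.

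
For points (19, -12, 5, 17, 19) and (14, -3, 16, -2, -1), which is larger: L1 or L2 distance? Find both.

L1 = |19 - 14| + |-12 - (-3)| + |5 - 16| + |17 - (-2)| + |19 - (-1)| = 5 + 9 + 11 + 19 + 20 = 64
L2 = √(5² + 9² + 11² + 19² + 20²) = √988 ≈ 31.4325
L1 ≥ L2 always (equality iff movement is along one axis); L1 > L2 here.
Ratio L1/L2 = 64/√988 ≈ 2.0361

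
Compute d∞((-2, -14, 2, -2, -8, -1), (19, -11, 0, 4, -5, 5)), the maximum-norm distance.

max(|x_i - y_i|) = max(|-2 - 19|, |-14 - (-11)|, |2 - 0|, |-2 - 4|, |-8 - (-5)|, |-1 - 5|) = max(21, 3, 2, 6, 3, 6) = 21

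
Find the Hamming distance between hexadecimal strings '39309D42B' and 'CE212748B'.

Differing positions: 1, 2, 3, 4, 5, 6, 8. Hamming distance = 7.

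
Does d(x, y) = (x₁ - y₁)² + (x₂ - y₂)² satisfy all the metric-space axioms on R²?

No. The squared Euclidean distance fails the triangle inequality. Counterexample: x = (0, 0), y = (1, 4), z = (2, 8). d(x,z) = 2² + 8² = 68, but d(x,y) + d(y,z) = (1² + 4²) + (1² + 4²) = 17 + 17 = 34. Since 68 > 34, the triangle inequality is violated. (Note: √d, the ordinary Euclidean distance, IS a metric.)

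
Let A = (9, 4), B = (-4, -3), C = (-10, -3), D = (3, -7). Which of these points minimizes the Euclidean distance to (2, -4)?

Distances: d(A) ≈ 10.6301, d(B) ≈ 6.0828, d(C) ≈ 12.0416, d(D) ≈ 3.1623. Nearest: D = (3, -7) with distance 3.1623.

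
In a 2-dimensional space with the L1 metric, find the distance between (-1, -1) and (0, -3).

Σ|x_i - y_i| = |-1 - 0| + |-1 - (-3)| = 1 + 2 = 3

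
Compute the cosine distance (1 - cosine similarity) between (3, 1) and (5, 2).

With u = (3, 1), v = (5, 2):
u·v = 3·5 + 1·2 = 15 + 2 = 17.
|u| = √(3² + 1²) = √10, |v| = √(5² + 2²) = √29, so |u||v| = √(10·29) = √290.
cos θ = (u·v)/(|u||v|) = 17/√290 ≈ 0.9983
Cosine distance = 1 - cos θ ≈ 1 - 0.9983 = 0.0017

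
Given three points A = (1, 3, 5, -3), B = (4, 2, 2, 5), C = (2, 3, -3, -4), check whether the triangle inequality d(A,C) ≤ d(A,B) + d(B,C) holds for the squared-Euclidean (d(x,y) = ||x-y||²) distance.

d(A,B) = 3² + 1² + 3² + 8² = 83, d(B,C) = 2² + 1² + 5² + 9² = 111, d(A,C) = 1² + 0² + 8² + 1² = 66.
d(A,C) = 66 ≤ 83 + 111 = 194. Triangle inequality is satisfied.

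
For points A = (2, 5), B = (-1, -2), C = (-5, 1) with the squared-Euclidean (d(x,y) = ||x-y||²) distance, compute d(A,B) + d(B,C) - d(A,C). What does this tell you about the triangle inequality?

d(A,B) = 3² + 7² = 58, d(B,C) = 4² + 3² = 25, d(A,C) = 7² + 4² = 65.
d(A,B) + d(B,C) - d(A,C) = 58 + 25 - 65 = 83 - 65 = 18. This is ≥ 0, so the triangle inequality holds for these points.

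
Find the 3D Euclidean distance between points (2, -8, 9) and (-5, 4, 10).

√(Σ(x_i - y_i)²) = √((2 - (-5))² + (-8 - 4)² + (9 - 10)²)
= √(7² + (-12)² + (-1)²) = √(49 + 144 + 1) = √194 ≈ 13.9284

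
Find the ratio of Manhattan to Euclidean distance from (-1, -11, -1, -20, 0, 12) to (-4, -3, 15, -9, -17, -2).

L1 = |-1 - (-4)| + |-11 - (-3)| + |-1 - 15| + |-20 - (-9)| + |0 - (-17)| + |12 - (-2)| = 3 + 8 + 16 + 11 + 17 + 14 = 69
L2 = √(3² + 8² + 16² + 11² + 17² + 14²) = √935 ≈ 30.5778
L1 ≥ L2 always (equality iff movement is along one axis); L1 > L2 here.
Ratio L1/L2 = 69/√935 ≈ 2.2565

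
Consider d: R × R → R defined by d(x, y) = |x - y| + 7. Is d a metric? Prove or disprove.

No. d fails identity of indiscernibles (specifically d(x,x) = 0): d(7, 7) = |7 - 7| + 7 = 0 + 7 = 7 ≠ 0.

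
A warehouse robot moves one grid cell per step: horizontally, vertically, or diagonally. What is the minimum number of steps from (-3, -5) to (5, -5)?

max(|x_i - y_i|) = max(|-3 - 5|, |-5 - (-5)|) = max(8, 0) = 8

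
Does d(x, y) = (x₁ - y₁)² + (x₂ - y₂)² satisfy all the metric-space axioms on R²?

No. The squared Euclidean distance fails the triangle inequality. Counterexample: x = (0, 0), y = (2, 2), z = (4, 4). d(x,z) = 4² + 4² = 32, but d(x,y) + d(y,z) = (2² + 2²) + (2² + 2²) = 8 + 8 = 16. Since 32 > 16, the triangle inequality is violated. (Note: √d, the ordinary Euclidean distance, IS a metric.)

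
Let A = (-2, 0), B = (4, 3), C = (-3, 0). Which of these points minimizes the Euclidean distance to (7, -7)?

Distances: d(A) ≈ 11.4018, d(B) ≈ 10.4403, d(C) ≈ 12.2066. Nearest: B = (4, 3) with distance 10.4403.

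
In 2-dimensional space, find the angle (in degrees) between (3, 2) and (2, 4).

With u = (3, 2), v = (2, 4):
u·v = 3·2 + 2·4 = 6 + 8 = 14.
|u| = √(3² + 2²) = √13, |v| = √(2² + 4²) = √20, so |u||v| = √(13·20) = √260.
cos θ = (u·v)/(|u||v|) = 14/√260 ≈ 0.868243
θ = arccos(0.868243) ≈ 29.74°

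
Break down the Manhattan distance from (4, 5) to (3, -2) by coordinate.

Σ|x_i - y_i| = |4 - 3| + |5 - (-2)| = 1 + 7 = 8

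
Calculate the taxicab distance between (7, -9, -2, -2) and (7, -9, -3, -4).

Σ|x_i - y_i| = |7 - 7| + |-9 - (-9)| + |-2 - (-3)| + |-2 - (-4)| = 0 + 0 + 1 + 2 = 3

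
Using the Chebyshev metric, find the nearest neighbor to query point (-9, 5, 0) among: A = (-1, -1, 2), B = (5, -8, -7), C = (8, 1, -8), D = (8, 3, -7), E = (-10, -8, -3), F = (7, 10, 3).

Distances: d(A) = 8, d(B) = 14, d(C) = 17, d(D) = 17, d(E) = 13, d(F) = 16. Nearest: A = (-1, -1, 2) with distance 8.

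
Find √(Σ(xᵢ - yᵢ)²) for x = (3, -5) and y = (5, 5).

√(Σ(x_i - y_i)²) = √((3 - 5)² + (-5 - 5)²)
= √((-2)² + (-10)²) = √(4 + 100) = √104 ≈ 10.198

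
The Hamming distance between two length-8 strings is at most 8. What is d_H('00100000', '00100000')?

Differing positions: none. Hamming distance = 0. The maximum possible Hamming distance for length-8 strings is 8, so d_H/8 = 0/8 = 0.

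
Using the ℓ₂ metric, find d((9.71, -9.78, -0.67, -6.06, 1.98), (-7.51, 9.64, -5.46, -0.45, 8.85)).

√(Σ(x_i - y_i)²) = √((9.71 - (-7.51))² + (-9.78 - 9.64)² + (-0.67 - (-5.46))² + (-6.06 - (-0.45))² + (1.98 - 8.85)²)
= √(17.22² + (-19.42)² + 4.79² + (-5.61)² + (-6.87)²) = √(296.5284 + 377.1364 + 22.9441 + 31.4721 + 47.1969) = √775.2779 ≈ 27.8438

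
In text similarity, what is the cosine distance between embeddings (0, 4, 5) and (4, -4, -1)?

With u = (0, 4, 5), v = (4, -4, -1):
u·v = 0·4 + 4·(-4) + 5·(-1) = 0 + (-16) + (-5) = -21.
|u| = √(0² + 4² + 5²) = √41, |v| = √(4² + (-4)² + (-1)²) = √33, so |u||v| = √(41·33) = √1353.
cos θ = (u·v)/(|u||v|) = -21/√1353 ≈ -0.5709
Cosine distance = 1 - cos θ ≈ 1 - (-0.5709) = 1.5709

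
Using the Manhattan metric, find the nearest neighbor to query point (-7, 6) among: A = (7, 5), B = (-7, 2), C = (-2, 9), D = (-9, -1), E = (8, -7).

Distances: d(A) = 15, d(B) = 4, d(C) = 8, d(D) = 9, d(E) = 28. Nearest: B = (-7, 2) with distance 4.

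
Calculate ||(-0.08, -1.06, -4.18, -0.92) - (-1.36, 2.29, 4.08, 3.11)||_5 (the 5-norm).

(Σ|x_i - y_i|^5)^(1/5) = (|-0.08 - (-1.36)|^5 + |-1.06 - 2.29|^5 + |-4.18 - 4.08|^5 + |-0.92 - 3.11|^5)^(1/5)
= (1.28^5 + 3.35^5 + 8.26^5 + 4.03^5)^(1/5) ≈ (3.436 + 421.9141 + 38450.3446 + 1062.9803)^(1/5) = (39938.675)^(1/5) ≈ 8.323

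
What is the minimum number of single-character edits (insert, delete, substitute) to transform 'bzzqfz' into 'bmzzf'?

Let D[i][j] be the edit distance between the first i characters of 'bzzqfz' and the first j characters of 'bmzzf', with D[i][0] = i, D[0][j] = j, and D[i][j] = D[i-1][j-1] if the characters match, else 1 + min(D[i-1][j], D[i][j-1], D[i-1][j-1]). Filling the table (rows: prefixes of 'bzzqfz', columns: prefixes of 'bmzzf'):
     ε  b  m  z  z  f
  ε  0  1  2  3  4  5
  b  1  0  1  2  3  4
  z  2  1  1  1  2  3
  z  3  2  2  1  1  2
  q  4  3  3  2  2  2
  f  5  4  4  3  3  2
  z  6  5  5  4  3  3
The bottom-right entry gives D[6][5] = 3, so no sequence of fewer than 3 edits works. Backtracking through the table gives one optimal edit sequence (3 edits):
  bzzqfz → bmzqfz (sub z→m @2)
  bmzqfz → bmzzfz (sub q→z @4)
  bmzzfz → bmzzf (del z @6)
Edit distance = 3.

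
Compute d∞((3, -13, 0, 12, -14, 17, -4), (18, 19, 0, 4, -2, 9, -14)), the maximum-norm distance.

max(|x_i - y_i|) = max(|3 - 18|, |-13 - 19|, |0 - 0|, |12 - 4|, |-14 - (-2)|, |17 - 9|, |-4 - (-14)|) = max(15, 32, 0, 8, 12, 8, 10) = 32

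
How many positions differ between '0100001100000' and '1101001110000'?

Differing positions: 1, 4, 9. Hamming distance = 3.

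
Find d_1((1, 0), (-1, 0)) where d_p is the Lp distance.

Σ|x_i - y_i| = |1 - (-1)| + |0 - 0| = 2 + 0 = 2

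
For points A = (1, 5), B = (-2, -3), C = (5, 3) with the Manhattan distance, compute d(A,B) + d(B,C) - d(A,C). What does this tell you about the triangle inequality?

d(A,B) = 3 + 8 = 11, d(B,C) = 7 + 6 = 13, d(A,C) = 4 + 2 = 6.
d(A,B) + d(B,C) - d(A,C) = 11 + 13 - 6 = 24 - 6 = 18. This is ≥ 0, so the triangle inequality holds for these points.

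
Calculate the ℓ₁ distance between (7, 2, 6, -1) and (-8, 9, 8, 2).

Σ|x_i - y_i| = |7 - (-8)| + |2 - 9| + |6 - 8| + |-1 - 2| = 15 + 7 + 2 + 3 = 27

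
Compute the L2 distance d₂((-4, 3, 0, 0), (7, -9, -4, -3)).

√(Σ(x_i - y_i)²) = √((-4 - 7)² + (3 - (-9))² + (0 - (-4))² + (0 - (-3))²)
= √((-11)² + 12² + 4² + 3²) = √(121 + 144 + 16 + 9) = √290 ≈ 17.0294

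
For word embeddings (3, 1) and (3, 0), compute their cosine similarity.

With u = (3, 1), v = (3, 0):
u·v = 3·3 + 1·0 = 9 + 0 = 9.
|u| = √(3² + 1²) = √10, |v| = √(3² + 0²) = √9, so |u||v| = √(10·9) = √90.
cos θ = (u·v)/(|u||v|) = 9/√90 ≈ 0.9487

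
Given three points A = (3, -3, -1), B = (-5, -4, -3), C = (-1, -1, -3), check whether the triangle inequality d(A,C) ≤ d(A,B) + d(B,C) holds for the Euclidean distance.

d(A,B) = √(8² + 1² + 2²) = √69 ≈ 8.3066, d(B,C) = √(4² + 3² + 0²) = √25 = 5, d(A,C) = √(4² + 2² + 2²) = √24 ≈ 4.899.
d(A,C) ≈ 4.899 ≤ 8.3066 + 5 = 13.3066. Triangle inequality is satisfied.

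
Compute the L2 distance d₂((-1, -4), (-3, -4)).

√(Σ(x_i - y_i)²) = √((-1 - (-3))² + (-4 - (-4))²)
= √(2² + 0²) = √(4 + 0) = √4 = 2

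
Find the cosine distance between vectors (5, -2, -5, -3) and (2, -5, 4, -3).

With u = (5, -2, -5, -3), v = (2, -5, 4, -3):
u·v = 5·2 + (-2)·(-5) + (-5)·4 + (-3)·(-3) = 10 + 10 + (-20) + 9 = 9.
|u| = √(5² + (-2)² + (-5)² + (-3)²) = √63, |v| = √(2² + (-5)² + 4² + (-3)²) = √54, so |u||v| = √(63·54) = √3402.
cos θ = (u·v)/(|u||v|) = 9/√3402 ≈ 0.1543
Cosine distance = 1 - cos θ ≈ 1 - 0.1543 = 0.8457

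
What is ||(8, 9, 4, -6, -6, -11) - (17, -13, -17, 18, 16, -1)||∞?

max(|x_i - y_i|) = max(|8 - 17|, |9 - (-13)|, |4 - (-17)|, |-6 - 18|, |-6 - 16|, |-11 - (-1)|) = max(9, 22, 21, 24, 22, 10) = 24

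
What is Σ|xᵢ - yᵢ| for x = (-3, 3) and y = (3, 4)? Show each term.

Σ|x_i - y_i| = |-3 - 3| + |3 - 4| = 6 + 1 = 7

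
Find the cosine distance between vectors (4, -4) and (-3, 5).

With u = (4, -4), v = (-3, 5):
u·v = 4·(-3) + (-4)·5 = (-12) + (-20) = -32.
|u| = √(4² + (-4)²) = √32, |v| = √((-3)² + 5²) = √34, so |u||v| = √(32·34) = √1088.
cos θ = (u·v)/(|u||v|) = -32/√1088 ≈ -0.9701
Cosine distance = 1 - cos θ ≈ 1 - (-0.9701) = 1.9701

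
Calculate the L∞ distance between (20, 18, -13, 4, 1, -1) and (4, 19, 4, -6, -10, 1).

max(|x_i - y_i|) = max(|20 - 4|, |18 - 19|, |-13 - 4|, |4 - (-6)|, |1 - (-10)|, |-1 - 1|) = max(16, 1, 17, 10, 11, 2) = 17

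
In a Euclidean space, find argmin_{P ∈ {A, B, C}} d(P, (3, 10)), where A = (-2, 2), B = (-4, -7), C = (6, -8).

Distances: d(A) ≈ 9.434, d(B) ≈ 18.3848, d(C) ≈ 18.2483. Nearest: A = (-2, 2) with distance 9.434.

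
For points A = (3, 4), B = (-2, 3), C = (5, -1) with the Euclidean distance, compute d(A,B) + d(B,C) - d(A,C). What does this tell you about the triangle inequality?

d(A,B) = √(5² + 1²) = √26 ≈ 5.099, d(B,C) = √(7² + 4²) = √65 ≈ 8.0623, d(A,C) = √(2² + 5²) = √29 ≈ 5.3852.
d(A,B) + d(B,C) - d(A,C) = 5.099 + 8.0623 - 5.3852 = 13.1613 - 5.3852 = 7.7761 (to 4 decimal places). This is ≥ 0, so the triangle inequality holds for these points.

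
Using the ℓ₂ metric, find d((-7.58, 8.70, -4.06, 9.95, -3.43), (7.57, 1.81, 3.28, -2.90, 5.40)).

√(Σ(x_i - y_i)²) = √((-7.58 - 7.57)² + (8.7 - 1.81)² + (-4.06 - 3.28)² + (9.95 - (-2.9))² + (-3.43 - 5.4)²)
= √((-15.15)² + 6.89² + (-7.34)² + 12.85² + (-8.83)²) = √(229.5225 + 47.4721 + 53.8756 + 165.1225 + 77.9689) = √573.9616 ≈ 23.9575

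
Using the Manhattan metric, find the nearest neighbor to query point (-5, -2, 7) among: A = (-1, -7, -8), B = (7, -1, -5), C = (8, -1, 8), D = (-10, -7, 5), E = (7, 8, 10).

Distances: d(A) = 24, d(B) = 25, d(C) = 15, d(D) = 12, d(E) = 25. Nearest: D = (-10, -7, 5) with distance 12.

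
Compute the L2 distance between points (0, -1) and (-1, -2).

(Σ|x_i - y_i|^2)^(1/2) = (|0 - (-1)|^2 + |-1 - (-2)|^2)^(1/2)
= (1^2 + 1^2)^(1/2) = (1 + 1)^(1/2) = (2)^(1/2) ≈ 1.4142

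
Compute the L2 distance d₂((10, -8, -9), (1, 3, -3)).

√(Σ(x_i - y_i)²) = √((10 - 1)² + (-8 - 3)² + (-9 - (-3))²)
= √(9² + (-11)² + (-6)²) = √(81 + 121 + 36) = √238 ≈ 15.4272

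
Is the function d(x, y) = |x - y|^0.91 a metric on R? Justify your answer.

Yes. With 0 < p = 0.91 ≤ 1, d(x,y) = |x-y|^0.91 is a metric on R. Non-negativity and symmetry are immediate; |x-y|^0.91 = 0 ⟺ |x-y| = 0 ⟺ x = y. For the triangle inequality, the function t ↦ t^0.91 is subadditive on [0,∞) when p ≤ 1, so |x-z|^0.91 ≤ (|x-y| + |y-z|)^0.91 ≤ |x-y|^0.91 + |y-z|^0.91.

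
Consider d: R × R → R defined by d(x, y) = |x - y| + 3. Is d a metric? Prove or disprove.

No. d fails identity of indiscernibles (specifically d(x,x) = 0): d(-3, -3) = |-3 - (-3)| + 3 = 0 + 3 = 3 ≠ 0.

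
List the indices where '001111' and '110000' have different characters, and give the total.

Differing positions: 1, 2, 3, 4, 5, 6. Hamming distance = 6.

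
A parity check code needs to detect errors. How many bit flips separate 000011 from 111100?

Differing positions: 1, 2, 3, 4, 5, 6. Hamming distance = 6.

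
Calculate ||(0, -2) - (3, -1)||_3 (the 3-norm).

(Σ|x_i - y_i|^3)^(1/3) = (|0 - 3|^3 + |-2 - (-1)|^3)^(1/3)
= (3^3 + 1^3)^(1/3) = (27 + 1)^(1/3) = (28)^(1/3) ≈ 3.0366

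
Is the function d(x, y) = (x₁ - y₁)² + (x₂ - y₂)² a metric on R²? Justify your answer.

No. The squared Euclidean distance fails the triangle inequality. Counterexample: x = (0, 0), y = (1, 1), z = (2, 2). d(x,z) = 2² + 2² = 8, but d(x,y) + d(y,z) = (1² + 1²) + (1² + 1²) = 2 + 2 = 4. Since 8 > 4, the triangle inequality is violated. (Note: √d, the ordinary Euclidean distance, IS a metric.)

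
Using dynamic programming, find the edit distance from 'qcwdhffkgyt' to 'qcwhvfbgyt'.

Let D[i][j] be the edit distance between the first i characters of 'qcwdhffkgyt' and the first j characters of 'qcwhvfbgyt', with D[i][0] = i, D[0][j] = j, and D[i][j] = D[i-1][j-1] if the characters match, else 1 + min(D[i-1][j], D[i][j-1], D[i-1][j-1]). Filling the table (rows: prefixes of 'qcwdhffkgyt', columns: prefixes of 'qcwhvfbgyt'):
     ε  q  c  w  h  v  f  b  g  y  t
  ε  0  1  2  3  4  5  6  7  8  9 10
  q  1  0  1  2  3  4  5  6  7  8  9
  c  2  1  0  1  2  3  4  5  6  7  8
  w  3  2  1  0  1  2  3  4  5  6  7
  d  4  3  2  1  1  2  3  4  5  6  7
  h  5  4  3  2  1  2  3  4  5  6  7
  f  6  5  4  3  2  2  2  3  4  5  6
  f  7  6  5  4  3  3  2  3  4  5  6
  k  8  7  6  5  4  4  3  3  4  5  6
  g  9  8  7  6  5  5  4  4  3  4  5
  y 10  9  8  7  6  6  5  5  4  3  4
  t 11 10  9  8  7  7  6  6  5  4  3
The bottom-right entry gives D[11][10] = 3, so no sequence of fewer than 3 edits works. Backtracking through the table gives one optimal edit sequence (3 edits):
  qcwdhffkgyt → qcwhffkgyt (del d @4)
  qcwhffkgyt → qcwhvfkgyt (sub f→v @5)
  qcwhvfkgyt → qcwhvfbgyt (sub k→b @7)
Edit distance = 3.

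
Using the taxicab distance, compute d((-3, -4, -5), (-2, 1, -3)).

Σ|x_i - y_i| = |-3 - (-2)| + |-4 - 1| + |-5 - (-3)| = 1 + 5 + 2 = 8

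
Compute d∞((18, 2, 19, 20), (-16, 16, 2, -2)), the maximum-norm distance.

max(|x_i - y_i|) = max(|18 - (-16)|, |2 - 16|, |19 - 2|, |20 - (-2)|) = max(34, 14, 17, 22) = 34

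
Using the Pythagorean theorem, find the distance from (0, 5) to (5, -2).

√(Σ(x_i - y_i)²) = √((0 - 5)² + (5 - (-2))²)
= √((-5)² + 7²) = √(25 + 49) = √74 ≈ 8.6023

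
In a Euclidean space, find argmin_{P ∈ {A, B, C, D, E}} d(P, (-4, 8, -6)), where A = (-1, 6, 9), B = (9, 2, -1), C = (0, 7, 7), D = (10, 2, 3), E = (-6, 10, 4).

Distances: d(A) ≈ 15.4272, d(B) ≈ 15.1658, d(C) ≈ 13.6382, d(D) ≈ 17.6918, d(E) ≈ 10.3923. Nearest: E = (-6, 10, 4) with distance 10.3923.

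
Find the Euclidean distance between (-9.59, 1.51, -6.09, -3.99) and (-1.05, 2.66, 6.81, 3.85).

√(Σ(x_i - y_i)²) = √((-9.59 - (-1.05))² + (1.51 - 2.66)² + (-6.09 - 6.81)² + (-3.99 - 3.85)²)
= √((-8.54)² + (-1.15)² + (-12.9)² + (-7.84)²) = √(72.9316 + 1.3225 + 166.41 + 61.4656) = √302.1297 ≈ 17.3819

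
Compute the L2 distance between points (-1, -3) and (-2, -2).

(Σ|x_i - y_i|^2)^(1/2) = (|-1 - (-2)|^2 + |-3 - (-2)|^2)^(1/2)
= (1^2 + 1^2)^(1/2) = (1 + 1)^(1/2) = (2)^(1/2) ≈ 1.4142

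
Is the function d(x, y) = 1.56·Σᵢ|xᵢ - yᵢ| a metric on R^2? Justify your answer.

Yes. The L1 (Manhattan) norm induces a metric on R^2, and multiplying a metric by a positive constant 1.56 > 0 preserves all four axioms: non-negativity (1.56·||x-y|| ≥ 0), identity (1.56·||x-y|| = 0 ⟺ ||x-y|| = 0 ⟺ x = y), symmetry (||x-y|| = ||y-x||), and the triangle inequality (1.56·||x-z|| ≤ 1.56·||x-y|| + 1.56·||y-z||). So d is a metric.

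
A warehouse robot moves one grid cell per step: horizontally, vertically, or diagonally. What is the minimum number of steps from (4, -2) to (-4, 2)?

max(|x_i - y_i|) = max(|4 - (-4)|, |-2 - 2|) = max(8, 4) = 8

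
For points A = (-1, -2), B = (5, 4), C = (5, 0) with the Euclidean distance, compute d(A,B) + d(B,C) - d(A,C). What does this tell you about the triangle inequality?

d(A,B) = √(6² + 6²) = √72 ≈ 8.4853, d(B,C) = √(0² + 4²) = √16 = 4, d(A,C) = √(6² + 2²) = √40 ≈ 6.3246.
d(A,B) + d(B,C) - d(A,C) = 8.4853 + 4 - 6.3246 = 12.4853 - 6.3246 = 6.1607 (to 4 decimal places). This is ≥ 0, so the triangle inequality holds for these points.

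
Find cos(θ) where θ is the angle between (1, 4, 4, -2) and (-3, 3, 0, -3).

With u = (1, 4, 4, -2), v = (-3, 3, 0, -3):
u·v = 1·(-3) + 4·3 + 4·0 + (-2)·(-3) = (-3) + 12 + 0 + 6 = 15.
|u| = √(1² + 4² + 4² + (-2)²) = √37, |v| = √((-3)² + 3² + 0² + (-3)²) = √27, so |u||v| = √(37·27) = √999.
cos θ = (u·v)/(|u||v|) = 15/√999 ≈ 0.4746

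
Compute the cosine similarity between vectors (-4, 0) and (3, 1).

With u = (-4, 0), v = (3, 1):
u·v = (-4)·3 + 0·1 = (-12) + 0 = -12.
|u| = √((-4)² + 0²) = √16, |v| = √(3² + 1²) = √10, so |u||v| = √(16·10) = √160.
cos θ = (u·v)/(|u||v|) = -12/√160 ≈ -0.9487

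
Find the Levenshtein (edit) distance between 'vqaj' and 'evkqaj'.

Let D[i][j] be the edit distance between the first i characters of 'vqaj' and the first j characters of 'evkqaj', with D[i][0] = i, D[0][j] = j, and D[i][j] = D[i-1][j-1] if the characters match, else 1 + min(D[i-1][j], D[i][j-1], D[i-1][j-1]). Filling the table (rows: prefixes of 'vqaj', columns: prefixes of 'evkqaj'):
     ε  e  v  k  q  a  j
  ε  0  1  2  3  4  5  6
  v  1  1  1  2  3  4  5
  q  2  2  2  2  2  3  4
  a  3  3  3  3  3  2  3
  j  4  4  4  4  4  3  2
The bottom-right entry gives D[4][6] = 2, so no sequence of fewer than 2 edits works. Backtracking through the table gives one optimal edit sequence (2 edits):
  vqaj → evqaj (ins e @1)
  evqaj → evkqaj (ins k @3)
Edit distance = 2.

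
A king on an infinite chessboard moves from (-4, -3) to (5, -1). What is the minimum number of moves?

max(|x_i - y_i|) = max(|-4 - 5|, |-3 - (-1)|) = max(9, 2) = 9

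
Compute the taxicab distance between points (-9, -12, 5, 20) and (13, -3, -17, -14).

Σ|x_i - y_i| = |-9 - 13| + |-12 - (-3)| + |5 - (-17)| + |20 - (-14)| = 22 + 9 + 22 + 34 = 87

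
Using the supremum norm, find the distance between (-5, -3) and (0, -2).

max(|x_i - y_i|) = max(|-5 - 0|, |-3 - (-2)|) = max(5, 1) = 5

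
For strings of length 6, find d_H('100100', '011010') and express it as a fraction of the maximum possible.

Differing positions: 1, 2, 3, 4, 5. Hamming distance = 5. The maximum possible Hamming distance for length-6 strings is 6, so d_H/6 = 5/6 ≈ 0.8333.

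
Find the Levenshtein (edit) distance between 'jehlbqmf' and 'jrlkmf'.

Let D[i][j] be the edit distance between the first i characters of 'jehlbqmf' and the first j characters of 'jrlkmf', with D[i][0] = i, D[0][j] = j, and D[i][j] = D[i-1][j-1] if the characters match, else 1 + min(D[i-1][j], D[i][j-1], D[i-1][j-1]). Filling the table (rows: prefixes of 'jehlbqmf', columns: prefixes of 'jrlkmf'):
     ε  j  r  l  k  m  f
  ε  0  1  2  3  4  5  6
  j  1  0  1  2  3  4  5
  e  2  1  1  2  3  4  5
  h  3  2  2  2  3  4  5
  l  4  3  3  2  3  4  5
  b  5  4  4  3  3  4  5
  q  6  5  5  4  4  4  5
  m  7  6  6  5  5  4  5
  f  8  7  7  6  6  5  4
The bottom-right entry gives D[8][6] = 4, so no sequence of fewer than 4 edits works. Backtracking through the table gives one optimal edit sequence (4 edits):
  jehlbqmf → jhlbqmf (del e @2)
  jhlbqmf → jrlbqmf (sub h→r @2)
  jrlbqmf → jrlqmf (del b @4)
  jrlqmf → jrlkmf (sub q→k @4)
Edit distance = 4.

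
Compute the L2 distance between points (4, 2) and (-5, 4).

(Σ|x_i - y_i|^2)^(1/2) = (|4 - (-5)|^2 + |2 - 4|^2)^(1/2)
= (9^2 + 2^2)^(1/2) = (81 + 4)^(1/2) = (85)^(1/2) ≈ 9.2195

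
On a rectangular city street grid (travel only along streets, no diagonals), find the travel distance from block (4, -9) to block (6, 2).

Σ|x_i - y_i| = |4 - 6| + |-9 - 2| = 2 + 11 = 13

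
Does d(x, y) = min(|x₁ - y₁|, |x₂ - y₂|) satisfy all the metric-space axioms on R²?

No. d fails identity of indiscernibles: take x = (-3, 0) and y = (-3, 7). Then d(x,y) = min(|-3 - (-3)|, |0 - 7|) = min(0, 7) = 0, yet x ≠ y.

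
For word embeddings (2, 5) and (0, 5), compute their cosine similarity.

With u = (2, 5), v = (0, 5):
u·v = 2·0 + 5·5 = 0 + 25 = 25.
|u| = √(2² + 5²) = √29, |v| = √(0² + 5²) = √25, so |u||v| = √(29·25) = √725.
cos θ = (u·v)/(|u||v|) = 25/√725 ≈ 0.9285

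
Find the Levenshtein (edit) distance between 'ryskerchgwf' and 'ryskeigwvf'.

Let D[i][j] be the edit distance between the first i characters of 'ryskerchgwf' and the first j characters of 'ryskeigwvf', with D[i][0] = i, D[0][j] = j, and D[i][j] = D[i-1][j-1] if the characters match, else 1 + min(D[i-1][j], D[i][j-1], D[i-1][j-1]). Filling the table (rows: prefixes of 'ryskerchgwf', columns: prefixes of 'ryskeigwvf'):
     ε  r  y  s  k  e  i  g  w  v  f
  ε  0  1  2  3  4  5  6  7  8  9 10
  r  1  0  1  2  3  4  5  6  7  8  9
  y  2  1  0  1  2  3  4  5  6  7  8
  s  3  2  1  0  1  2  3  4  5  6  7
  k  4  3  2  1  0  1  2  3  4  5  6
  e  5  4  3  2  1  0  1  2  3  4  5
  r  6  5  4  3  2  1  1  2  3  4  5
  c  7  6  5  4  3  2  2  2  3  4  5
  h  8  7  6  5  4  3  3  3  3  4  5
  g  9  8  7  6  5  4  4  3  4  4  5
  w 10  9  8  7  6  5  5  4  3  4  5
  f 11 10  9  8  7  6  6  5  4  4  4
The bottom-right entry gives D[11][10] = 4, so no sequence of fewer than 4 edits works. Backtracking through the table gives one optimal edit sequence (4 edits):
  ryskerchgwf → ryskechgwf (del r @6)
  ryskechgwf → ryskehgwf (del c @6)
  ryskehgwf → ryskeigwf (sub h→i @6)
  ryskeigwf → ryskeigwvf (ins v @9)
Edit distance = 4.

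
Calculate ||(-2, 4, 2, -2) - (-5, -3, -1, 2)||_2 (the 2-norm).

(Σ|x_i - y_i|^2)^(1/2) = (|-2 - (-5)|^2 + |4 - (-3)|^2 + |2 - (-1)|^2 + |-2 - 2|^2)^(1/2)
= (3^2 + 7^2 + 3^2 + 4^2)^(1/2) = (9 + 49 + 9 + 16)^(1/2) = (83)^(1/2) ≈ 9.1104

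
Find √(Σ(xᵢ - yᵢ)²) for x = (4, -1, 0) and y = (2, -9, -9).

√(Σ(x_i - y_i)²) = √((4 - 2)² + (-1 - (-9))² + (0 - (-9))²)
= √(2² + 8² + 9²) = √(4 + 64 + 81) = √149 ≈ 12.2066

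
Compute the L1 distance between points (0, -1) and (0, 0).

Σ|x_i - y_i| = |0 - 0| + |-1 - 0| = 0 + 1 = 1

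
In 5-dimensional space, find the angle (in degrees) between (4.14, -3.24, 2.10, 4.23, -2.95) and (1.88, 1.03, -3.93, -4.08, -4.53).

With u = (4.14, -3.24, 2.10, 4.23, -2.95), v = (1.88, 1.03, -3.93, -4.08, -4.53):
u·v = 4.14·1.88 + (-3.24)·1.03 + 2.1·(-3.93) + 4.23·(-4.08) + (-2.95)·(-4.53) = 7.7832 + (-3.3372) + (-8.253) + (-17.2584) + 13.3635 = -7.7019.
|u| = √(4.14² + (-3.24)² + 2.1² + 4.23² + (-2.95)²) = √(17.1396 + 10.4976 + 4.41 + 17.8929 + 8.7025) = √58.6426, |v| = √(1.88² + 1.03² + (-3.93)² + (-4.08)² + (-4.53)²) = √(3.5344 + 1.0609 + 15.4449 + 16.6464 + 20.5209) = √57.2075.
cos θ = (u·v)/(|u||v|) = -7.7019/(√58.6426·√57.2075) ≈ -0.132973
θ = arccos(-0.132973) ≈ 97.64°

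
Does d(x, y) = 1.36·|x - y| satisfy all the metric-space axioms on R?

Yes. Since |x - y| is a metric on R and 1.36 > 0, the positive scalar multiple 1.36·|x - y| is also a metric: scaling by a positive constant preserves non-negativity, identity (d=0 ⟺ |x-y|=0 ⟺ x=y), symmetry, and the triangle inequality.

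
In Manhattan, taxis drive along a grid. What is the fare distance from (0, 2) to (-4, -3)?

Σ|x_i - y_i| = |0 - (-4)| + |2 - (-3)| = 4 + 5 = 9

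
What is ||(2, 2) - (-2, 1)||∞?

max(|x_i - y_i|) = max(|2 - (-2)|, |2 - 1|) = max(4, 1) = 4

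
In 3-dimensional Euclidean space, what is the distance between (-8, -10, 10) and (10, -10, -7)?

√(Σ(x_i - y_i)²) = √((-8 - 10)² + (-10 - (-10))² + (10 - (-7))²)
= √((-18)² + 0² + 17²) = √(324 + 0 + 289) = √613 ≈ 24.7588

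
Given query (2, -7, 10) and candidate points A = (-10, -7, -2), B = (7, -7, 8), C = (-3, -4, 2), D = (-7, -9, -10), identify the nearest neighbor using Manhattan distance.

Distances: d(A) = 24, d(B) = 7, d(C) = 16, d(D) = 31. Nearest: B = (7, -7, 8) with distance 7.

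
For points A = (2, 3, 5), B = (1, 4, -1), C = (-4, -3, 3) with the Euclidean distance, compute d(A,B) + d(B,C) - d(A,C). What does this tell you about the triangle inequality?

d(A,B) = √(1² + 1² + 6²) = √38 ≈ 6.1644, d(B,C) = √(5² + 7² + 4²) = √90 ≈ 9.4868, d(A,C) = √(6² + 6² + 2²) = √76 ≈ 8.7178.
d(A,B) + d(B,C) - d(A,C) = 6.1644 + 9.4868 - 8.7178 = 15.6512 - 8.7178 = 6.9334 (to 4 decimal places). This is ≥ 0, so the triangle inequality holds for these points.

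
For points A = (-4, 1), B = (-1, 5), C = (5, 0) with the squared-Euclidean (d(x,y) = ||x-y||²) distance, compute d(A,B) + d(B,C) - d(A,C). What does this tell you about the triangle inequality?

d(A,B) = 3² + 4² = 25, d(B,C) = 6² + 5² = 61, d(A,C) = 9² + 1² = 82.
d(A,B) + d(B,C) - d(A,C) = 25 + 61 - 82 = 86 - 82 = 4. This is ≥ 0, so the triangle inequality holds for these points.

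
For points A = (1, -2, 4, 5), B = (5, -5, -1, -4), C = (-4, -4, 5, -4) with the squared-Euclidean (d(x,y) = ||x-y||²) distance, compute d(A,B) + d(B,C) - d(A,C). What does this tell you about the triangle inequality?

d(A,B) = 4² + 3² + 5² + 9² = 131, d(B,C) = 9² + 1² + 6² + 0² = 118, d(A,C) = 5² + 2² + 1² + 9² = 111.
d(A,B) + d(B,C) - d(A,C) = 131 + 118 - 111 = 249 - 111 = 138. This is ≥ 0, so the triangle inequality holds for these points.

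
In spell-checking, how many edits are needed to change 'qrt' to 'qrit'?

Let D[i][j] be the edit distance between the first i characters of 'qrt' and the first j characters of 'qrit', with D[i][0] = i, D[0][j] = j, and D[i][j] = D[i-1][j-1] if the characters match, else 1 + min(D[i-1][j], D[i][j-1], D[i-1][j-1]). Filling the table (rows: prefixes of 'qrt', columns: prefixes of 'qrit'):
     ε  q  r  i  t
  ε  0  1  2  3  4
  q  1  0  1  2  3
  r  2  1  0  1  2
  t  3  2  1  1  1
The bottom-right entry gives D[3][4] = 1, so no sequence of fewer than 1 edit works. Backtracking through the table gives one optimal edit sequence (1 edit):
  qrt → qrit (ins i @3)
Edit distance = 1.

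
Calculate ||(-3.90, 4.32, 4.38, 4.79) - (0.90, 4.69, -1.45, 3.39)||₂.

√(Σ(x_i - y_i)²) = √((-3.9 - 0.9)² + (4.32 - 4.69)² + (4.38 - (-1.45))² + (4.79 - 3.39)²)
= √((-4.8)² + (-0.37)² + 5.83² + 1.4²) = √(23.04 + 0.1369 + 33.9889 + 1.96) = √59.1258 ≈ 7.6893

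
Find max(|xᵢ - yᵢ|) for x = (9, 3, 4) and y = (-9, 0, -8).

max(|x_i - y_i|) = max(|9 - (-9)|, |3 - 0|, |4 - (-8)|) = max(18, 3, 12) = 18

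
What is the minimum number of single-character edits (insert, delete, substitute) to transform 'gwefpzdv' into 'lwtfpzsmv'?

Let D[i][j] be the edit distance between the first i characters of 'gwefpzdv' and the first j characters of 'lwtfpzsmv', with D[i][0] = i, D[0][j] = j, and D[i][j] = D[i-1][j-1] if the characters match, else 1 + min(D[i-1][j], D[i][j-1], D[i-1][j-1]). Filling the table (rows: prefixes of 'gwefpzdv', columns: prefixes of 'lwtfpzsmv'):
     ε  l  w  t  f  p  z  s  m  v
  ε  0  1  2  3  4  5  6  7  8  9
  g  1  1  2  3  4  5  6  7  8  9
  w  2  2  1  2  3  4  5  6  7  8
  e  3  3  2  2  3  4  5  6  7  8
  f  4  4  3  3  2  3  4  5  6  7
  p  5  5  4  4  3  2  3  4  5  6
  z  6  6  5  5  4  3  2  3  4  5
  d  7  7  6  6  5  4  3  3  4  5
  v  8  8  7  7  6  5  4  4  4  4
The bottom-right entry gives D[8][9] = 4, so no sequence of fewer than 4 edits works. Backtracking through the table gives one optimal edit sequence (4 edits):
  gwefpzdv → lwefpzdv (sub g→l @1)
  lwefpzdv → lwtfpzdv (sub e→t @3)
  lwtfpzdv → lwtfpzsdv (ins s @7)
  lwtfpzsdv → lwtfpzsmv (sub d→m @8)
Edit distance = 4.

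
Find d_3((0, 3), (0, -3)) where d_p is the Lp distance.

(Σ|x_i - y_i|^3)^(1/3) = (|0 - 0|^3 + |3 - (-3)|^3)^(1/3)
= (0^3 + 6^3)^(1/3) = (0 + 216)^(1/3) = (216)^(1/3) = 6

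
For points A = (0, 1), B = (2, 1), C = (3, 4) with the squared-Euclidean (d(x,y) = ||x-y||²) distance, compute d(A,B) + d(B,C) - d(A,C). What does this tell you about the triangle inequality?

d(A,B) = 2² + 0² = 4, d(B,C) = 1² + 3² = 10, d(A,C) = 3² + 3² = 18.
d(A,B) + d(B,C) - d(A,C) = 4 + 10 - 18 = 14 - 18 = -4. This is < 0, so the triangle inequality FAILS for these points (squared-Euclidean is not a metric).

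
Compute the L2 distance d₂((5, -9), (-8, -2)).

√(Σ(x_i - y_i)²) = √((5 - (-8))² + (-9 - (-2))²)
= √(13² + (-7)²) = √(169 + 49) = √218 ≈ 14.7648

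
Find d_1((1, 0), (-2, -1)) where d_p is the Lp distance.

Σ|x_i - y_i| = |1 - (-2)| + |0 - (-1)| = 3 + 1 = 4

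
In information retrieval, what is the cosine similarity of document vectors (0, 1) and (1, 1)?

With u = (0, 1), v = (1, 1):
u·v = 0·1 + 1·1 = 0 + 1 = 1.
|u| = √(0² + 1²) = √1, |v| = √(1² + 1²) = √2, so |u||v| = √(1·2) = √2.
cos θ = (u·v)/(|u||v|) = 1/√2 ≈ 0.7071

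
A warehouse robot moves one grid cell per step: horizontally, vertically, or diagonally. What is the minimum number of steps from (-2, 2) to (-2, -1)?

max(|x_i - y_i|) = max(|-2 - (-2)|, |2 - (-1)|) = max(0, 3) = 3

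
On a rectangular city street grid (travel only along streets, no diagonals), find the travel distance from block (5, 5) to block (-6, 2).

Σ|x_i - y_i| = |5 - (-6)| + |5 - 2| = 11 + 3 = 14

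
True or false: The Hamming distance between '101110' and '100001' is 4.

Differing positions: 3, 4, 5, 6. Hamming distance = 4, so the claim is true.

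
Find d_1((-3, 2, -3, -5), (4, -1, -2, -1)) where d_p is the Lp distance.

Σ|x_i - y_i| = |-3 - 4| + |2 - (-1)| + |-3 - (-2)| + |-5 - (-1)| = 7 + 3 + 1 + 4 = 15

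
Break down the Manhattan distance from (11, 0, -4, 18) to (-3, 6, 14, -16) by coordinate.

Σ|x_i - y_i| = |11 - (-3)| + |0 - 6| + |-4 - 14| + |18 - (-16)| = 14 + 6 + 18 + 34 = 72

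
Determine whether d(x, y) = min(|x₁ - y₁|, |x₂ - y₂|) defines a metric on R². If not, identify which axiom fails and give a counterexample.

No. d fails identity of indiscernibles: take x = (-1, 0) and y = (-1, 7). Then d(x,y) = min(|-1 - (-1)|, |0 - 7|) = min(0, 7) = 0, yet x ≠ y.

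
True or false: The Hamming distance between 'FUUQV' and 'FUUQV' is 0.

Differing positions: none. Hamming distance = 0, so the claim is true.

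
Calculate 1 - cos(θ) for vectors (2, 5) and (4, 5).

With u = (2, 5), v = (4, 5):
u·v = 2·4 + 5·5 = 8 + 25 = 33.
|u| = √(2² + 5²) = √29, |v| = √(4² + 5²) = √41, so |u||v| = √(29·41) = √1189.
cos θ = (u·v)/(|u||v|) = 33/√1189 ≈ 0.957
Cosine distance = 1 - cos θ ≈ 1 - 0.957 = 0.043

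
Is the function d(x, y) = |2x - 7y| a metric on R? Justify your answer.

No. d fails symmetry: d(1, 5) = |2·1 - 7·5| = |-33| = 33, but d(5, 1) = |2·5 - 7·1| = |3| = 3. Since 33 ≠ 3, d(x,y) ≠ d(y,x) in general.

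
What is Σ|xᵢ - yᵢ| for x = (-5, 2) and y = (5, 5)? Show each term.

Σ|x_i - y_i| = |-5 - 5| + |2 - 5| = 10 + 3 = 13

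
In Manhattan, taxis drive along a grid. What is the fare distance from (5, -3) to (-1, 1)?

Σ|x_i - y_i| = |5 - (-1)| + |-3 - 1| = 6 + 4 = 10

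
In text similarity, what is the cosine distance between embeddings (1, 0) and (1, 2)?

With u = (1, 0), v = (1, 2):
u·v = 1·1 + 0·2 = 1 + 0 = 1.
|u| = √(1² + 0²) = √1, |v| = √(1² + 2²) = √5, so |u||v| = √(1·5) = √5.
cos θ = (u·v)/(|u||v|) = 1/√5 ≈ 0.4472
Cosine distance = 1 - cos θ ≈ 1 - 0.4472 = 0.5528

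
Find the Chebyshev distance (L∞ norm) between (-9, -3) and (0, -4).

max(|x_i - y_i|) = max(|-9 - 0|, |-3 - (-4)|) = max(9, 1) = 9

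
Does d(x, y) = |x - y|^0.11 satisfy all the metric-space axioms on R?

Yes. With 0 < p = 0.11 ≤ 1, d(x,y) = |x-y|^0.11 is a metric on R. Non-negativity and symmetry are immediate; |x-y|^0.11 = 0 ⟺ |x-y| = 0 ⟺ x = y. For the triangle inequality, the function t ↦ t^0.11 is subadditive on [0,∞) when p ≤ 1, so |x-z|^0.11 ≤ (|x-y| + |y-z|)^0.11 ≤ |x-y|^0.11 + |y-z|^0.11.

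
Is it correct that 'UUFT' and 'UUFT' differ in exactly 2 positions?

Differing positions: none. Hamming distance = 0, so the claim that d_H = 2 is false.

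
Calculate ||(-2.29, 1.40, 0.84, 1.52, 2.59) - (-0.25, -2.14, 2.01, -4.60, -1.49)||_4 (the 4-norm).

(Σ|x_i - y_i|^4)^(1/4) = (|-2.29 - (-0.25)|^4 + |1.4 - (-2.14)|^4 + |0.84 - 2.01|^4 + |1.52 - (-4.6)|^4 + |2.59 - (-1.49)|^4)^(1/4)
= (2.04^4 + 3.54^4 + 1.17^4 + 6.12^4 + 4.08^4)^(1/4) ≈ (17.3189 + 157.041 + 1.8739 + 1402.8321 + 277.1026)^(1/4) = (1856.1685)^(1/4) ≈ 6.5638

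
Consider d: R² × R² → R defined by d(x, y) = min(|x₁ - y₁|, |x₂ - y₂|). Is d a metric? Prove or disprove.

No. d fails identity of indiscernibles: take x = (-5, 0) and y = (-5, 9). Then d(x,y) = min(|-5 - (-5)|, |0 - 9|) = min(0, 9) = 0, yet x ≠ y.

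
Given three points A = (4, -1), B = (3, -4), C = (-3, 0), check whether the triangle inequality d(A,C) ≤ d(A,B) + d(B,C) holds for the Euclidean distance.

d(A,B) = √(1² + 3²) = √10 ≈ 3.1623, d(B,C) = √(6² + 4²) = √52 ≈ 7.2111, d(A,C) = √(7² + 1²) = √50 ≈ 7.0711.
d(A,C) ≈ 7.0711 ≤ 3.1623 + 7.2111 = 10.3734. Triangle inequality is satisfied.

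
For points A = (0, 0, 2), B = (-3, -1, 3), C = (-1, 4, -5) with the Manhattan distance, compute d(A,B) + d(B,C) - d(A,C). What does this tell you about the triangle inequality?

d(A,B) = 3 + 1 + 1 = 5, d(B,C) = 2 + 5 + 8 = 15, d(A,C) = 1 + 4 + 7 = 12.
d(A,B) + d(B,C) - d(A,C) = 5 + 15 - 12 = 20 - 12 = 8. This is ≥ 0, so the triangle inequality holds for these points.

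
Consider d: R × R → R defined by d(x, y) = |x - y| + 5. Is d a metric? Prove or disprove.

No. d fails identity of indiscernibles (specifically d(x,x) = 0): d(-7, -7) = |-7 - (-7)| + 5 = 0 + 5 = 5 ≠ 0.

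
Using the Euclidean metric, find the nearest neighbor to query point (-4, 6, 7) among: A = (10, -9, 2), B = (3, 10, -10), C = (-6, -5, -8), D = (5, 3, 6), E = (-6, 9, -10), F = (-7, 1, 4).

Distances: d(A) ≈ 21.1187, d(B) ≈ 18.8149, d(C) ≈ 18.7083, d(D) ≈ 9.5394, d(E) ≈ 17.3781, d(F) ≈ 6.5574. Nearest: F = (-7, 1, 4) with distance 6.5574.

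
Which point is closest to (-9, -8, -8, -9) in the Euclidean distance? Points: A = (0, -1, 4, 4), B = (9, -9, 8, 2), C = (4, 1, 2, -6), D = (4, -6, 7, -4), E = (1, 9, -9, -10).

Distances: d(A) ≈ 21.0476, d(B) ≈ 26.4953, d(C) ≈ 18.9473, d(D) ≈ 20.567, d(E) ≈ 19.7737. Nearest: C = (4, 1, 2, -6) with distance 18.9473.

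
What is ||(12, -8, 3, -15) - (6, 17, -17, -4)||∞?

max(|x_i - y_i|) = max(|12 - 6|, |-8 - 17|, |3 - (-17)|, |-15 - (-4)|) = max(6, 25, 20, 11) = 25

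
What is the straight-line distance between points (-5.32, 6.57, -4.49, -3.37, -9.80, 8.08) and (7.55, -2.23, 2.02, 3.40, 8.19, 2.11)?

√(Σ(x_i - y_i)²) = √((-5.32 - 7.55)² + (6.57 - (-2.23))² + (-4.49 - 2.02)² + (-3.37 - 3.4)² + (-9.8 - 8.19)² + (8.08 - 2.11)²)
= √((-12.87)² + 8.8² + (-6.51)² + (-6.77)² + (-17.99)² + 5.97²) = √(165.6369 + 77.44 + 42.3801 + 45.8329 + 323.6401 + 35.6409) = √690.5709 ≈ 26.2787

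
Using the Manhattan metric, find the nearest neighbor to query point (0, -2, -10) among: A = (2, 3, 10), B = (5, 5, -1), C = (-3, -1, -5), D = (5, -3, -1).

Distances: d(A) = 27, d(B) = 21, d(C) = 9, d(D) = 15. Nearest: C = (-3, -1, -5) with distance 9.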